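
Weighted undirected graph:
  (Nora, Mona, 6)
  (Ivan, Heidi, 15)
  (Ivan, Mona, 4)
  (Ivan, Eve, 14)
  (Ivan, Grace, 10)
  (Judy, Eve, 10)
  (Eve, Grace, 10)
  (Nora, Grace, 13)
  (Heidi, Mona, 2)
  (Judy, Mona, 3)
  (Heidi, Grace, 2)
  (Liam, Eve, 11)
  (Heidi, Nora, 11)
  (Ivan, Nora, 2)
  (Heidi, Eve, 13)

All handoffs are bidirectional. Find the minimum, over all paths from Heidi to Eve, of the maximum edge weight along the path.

Checking several routes:
Heidi→Mona→Ivan→Grace→Eve: max(2, 4, 10, 10) = 10
Heidi→Mona→Judy→Eve: max(2, 3, 10) = 10
Heidi→Grace→Ivan→Nora→Mona→Judy→Eve: max(2, 10, 2, 6, 3, 10) = 10
Heidi→Mona→Nora→Ivan→Grace→Eve: max(2, 6, 2, 10, 10) = 10
Heidi→Grace→Ivan→Mona→Judy→Eve: max(2, 10, 4, 3, 10) = 10
The minimum achievable maximum is 10.

10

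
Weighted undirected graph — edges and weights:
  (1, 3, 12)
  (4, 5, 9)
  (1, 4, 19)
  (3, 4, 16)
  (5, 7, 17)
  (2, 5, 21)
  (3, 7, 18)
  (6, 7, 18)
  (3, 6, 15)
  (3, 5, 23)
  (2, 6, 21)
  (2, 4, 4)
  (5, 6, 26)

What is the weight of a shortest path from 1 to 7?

30

Comparing a few candidate routes:
1 - 3 - 7: 12 + 18 = 30
1 - 3 - 5 - 7: 12 + 23 + 17 = 52
1 - 4 - 5 - 7: 19 + 9 + 17 = 45
1 - 3 - 6 - 7: 12 + 15 + 18 = 45
Best route has total 30.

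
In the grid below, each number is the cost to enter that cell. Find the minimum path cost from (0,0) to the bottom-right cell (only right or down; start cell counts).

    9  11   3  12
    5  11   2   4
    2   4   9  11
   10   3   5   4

Take [0,0] → [1,0] → [2,0] → [2,1] → [3,1] → [3,2] → [3,3] for a total of 9 + 5 + 2 + 4 + 3 + 5 + 4 = 32.
(Top row then right column would cost 54.)

32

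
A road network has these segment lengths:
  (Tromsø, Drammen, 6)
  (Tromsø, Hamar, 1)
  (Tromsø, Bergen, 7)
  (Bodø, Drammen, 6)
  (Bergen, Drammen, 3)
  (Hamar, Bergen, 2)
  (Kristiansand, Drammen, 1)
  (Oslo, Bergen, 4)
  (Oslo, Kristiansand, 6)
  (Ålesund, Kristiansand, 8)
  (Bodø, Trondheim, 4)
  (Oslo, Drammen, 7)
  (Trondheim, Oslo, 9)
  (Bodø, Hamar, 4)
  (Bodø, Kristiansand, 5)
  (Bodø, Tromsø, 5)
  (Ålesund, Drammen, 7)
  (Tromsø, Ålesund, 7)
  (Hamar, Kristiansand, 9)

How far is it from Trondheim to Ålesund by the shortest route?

16

Comparing a few candidate routes:
Trondheim → Bodø → Drammen → Ålesund: 4 + 6 + 7 = 17
Trondheim → Bodø → Kristiansand → Ålesund: 4 + 5 + 8 = 17
Trondheim → Bodø → Tromsø → Ålesund: 4 + 5 + 7 = 16
Trondheim → Bodø → Hamar → Tromsø → Ålesund: 4 + 4 + 1 + 7 = 16
Shortest: 16.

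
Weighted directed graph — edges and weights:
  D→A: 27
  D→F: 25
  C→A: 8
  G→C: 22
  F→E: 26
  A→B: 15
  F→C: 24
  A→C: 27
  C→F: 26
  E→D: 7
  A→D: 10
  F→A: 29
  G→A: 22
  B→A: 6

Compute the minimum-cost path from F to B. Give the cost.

Routes from F to B:
F → C → A → B: 24 + 8 + 15 = 47
F → E → D → A → B: 26 + 7 + 27 + 15 = 75
F → A → B: 29 + 15 = 44
Best route has total 44.

44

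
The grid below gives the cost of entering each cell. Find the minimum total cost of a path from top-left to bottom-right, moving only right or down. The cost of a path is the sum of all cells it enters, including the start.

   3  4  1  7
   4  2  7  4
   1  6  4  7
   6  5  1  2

One optimal route is r0c0→r1c0→r2c0→r2c1→r2c2→r3c2→r3c3.
Its cost is 3 + 4 + 1 + 6 + 4 + 1 + 2 = 21.

21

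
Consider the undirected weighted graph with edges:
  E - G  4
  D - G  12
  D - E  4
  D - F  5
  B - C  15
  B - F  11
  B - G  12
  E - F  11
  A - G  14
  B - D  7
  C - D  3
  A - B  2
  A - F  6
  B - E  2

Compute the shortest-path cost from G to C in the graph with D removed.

A few of the G→C routes:
G -> B -> C: 12 + 15 = 27
G -> E -> F -> A -> B -> C: 4 + 11 + 6 + 2 + 15 = 38
G -> E -> B -> C: 4 + 2 + 15 = 21
G -> A -> F -> B -> C: 14 + 6 + 11 + 15 = 46
G -> E -> F -> B -> C: 4 + 11 + 11 + 15 = 41
G -> A -> B -> C: 14 + 2 + 15 = 31
Shortest: 21.

21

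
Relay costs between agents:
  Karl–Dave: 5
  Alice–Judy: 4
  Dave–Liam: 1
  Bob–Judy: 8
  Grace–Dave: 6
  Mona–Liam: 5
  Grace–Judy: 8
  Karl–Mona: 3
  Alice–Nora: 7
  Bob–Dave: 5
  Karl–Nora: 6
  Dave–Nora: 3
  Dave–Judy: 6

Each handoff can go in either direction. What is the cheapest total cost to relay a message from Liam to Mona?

Routes from Liam to Mona:
Liam-Dave-Judy-Alice-Nora-Karl-Mona: 1 + 6 + 4 + 7 + 6 + 3 = 27
Liam-Dave-Karl-Mona: 1 + 5 + 3 = 9
Liam-Dave-Nora-Karl-Mona: 1 + 3 + 6 + 3 = 13
Liam-Mona: 5
Liam-Dave-Grace-Judy-Alice-Nora-Karl-Mona: 1 + 6 + 8 + 4 + 7 + 6 + 3 = 35
Liam-Dave-Bob-Judy-Alice-Nora-Karl-Mona: 1 + 5 + 8 + 4 + 7 + 6 + 3 = 34
Best route has total 5.

5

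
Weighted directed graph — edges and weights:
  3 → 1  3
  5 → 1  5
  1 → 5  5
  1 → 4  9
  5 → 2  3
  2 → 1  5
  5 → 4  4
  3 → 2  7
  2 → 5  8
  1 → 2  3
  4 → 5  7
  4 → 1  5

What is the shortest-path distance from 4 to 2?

8

Routes from 4 to 2:
4-1-2: 5 + 3 = 8
4-5-1-2: 7 + 5 + 3 = 15
4-5-2: 7 + 3 = 10
4-1-5-2: 5 + 5 + 3 = 13
The minimum is 8.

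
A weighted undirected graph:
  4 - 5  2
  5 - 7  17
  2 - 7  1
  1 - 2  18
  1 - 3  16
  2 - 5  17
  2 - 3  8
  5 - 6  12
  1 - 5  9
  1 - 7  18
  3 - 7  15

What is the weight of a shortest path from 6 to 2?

Comparing a few candidate routes:
6→5→7→2: 12 + 17 + 1 = 30
6→5→2: 12 + 17 = 29
6→5→1→2: 12 + 9 + 18 = 39
Shortest: 29.

29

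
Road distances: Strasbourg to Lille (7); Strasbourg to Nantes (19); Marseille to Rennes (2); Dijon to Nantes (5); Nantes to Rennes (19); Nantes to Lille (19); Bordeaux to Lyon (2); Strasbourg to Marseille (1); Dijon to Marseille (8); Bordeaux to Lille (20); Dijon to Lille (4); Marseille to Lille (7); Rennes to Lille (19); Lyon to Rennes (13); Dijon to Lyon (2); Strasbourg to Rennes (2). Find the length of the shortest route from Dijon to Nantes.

5

A few of the Dijon→Nantes routes:
Dijon → Marseille → Strasbourg → Nantes: 8 + 1 + 19 = 28
Dijon → Lille → Nantes: 4 + 19 = 23
Dijon → Nantes: 5
Dijon → Marseille → Rennes → Nantes: 8 + 2 + 19 = 29
Dijon → Lille → Strasbourg → Nantes: 4 + 7 + 19 = 30
The minimum is 5.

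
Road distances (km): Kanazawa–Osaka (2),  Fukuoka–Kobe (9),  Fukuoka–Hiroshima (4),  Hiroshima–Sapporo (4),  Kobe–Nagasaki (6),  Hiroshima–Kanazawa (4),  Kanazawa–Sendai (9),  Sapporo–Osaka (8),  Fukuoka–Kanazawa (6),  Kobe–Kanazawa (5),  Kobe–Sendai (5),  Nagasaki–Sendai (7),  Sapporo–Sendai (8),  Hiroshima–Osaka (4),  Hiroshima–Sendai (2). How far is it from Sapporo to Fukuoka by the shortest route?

8

A few of the Sapporo→Fukuoka routes:
Sapporo-Hiroshima-Osaka-Kanazawa-Fukuoka: 4 + 4 + 2 + 6 = 16
Sapporo-Hiroshima-Fukuoka: 4 + 4 = 8
Sapporo-Sendai-Hiroshima-Fukuoka: 8 + 2 + 4 = 14
Sapporo-Hiroshima-Kanazawa-Fukuoka: 4 + 4 + 6 = 14
The minimum is 8 km.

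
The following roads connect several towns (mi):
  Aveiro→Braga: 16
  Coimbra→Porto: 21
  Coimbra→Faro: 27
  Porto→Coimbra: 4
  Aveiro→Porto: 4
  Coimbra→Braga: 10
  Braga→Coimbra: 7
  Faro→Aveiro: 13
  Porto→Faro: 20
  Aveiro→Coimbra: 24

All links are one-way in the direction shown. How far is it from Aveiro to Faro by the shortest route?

24

A few of the Aveiro→Faro routes:
Aveiro-Porto-Faro: 4 + 20 = 24
Aveiro-Porto-Coimbra-Faro: 4 + 4 + 27 = 35
Aveiro-Braga-Coimbra-Faro: 16 + 7 + 27 = 50
Best route has total 24 mi.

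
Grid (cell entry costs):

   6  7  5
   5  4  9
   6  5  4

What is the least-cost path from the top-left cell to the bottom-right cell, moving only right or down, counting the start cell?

24

Cheapest: (0,0) -> (1,0) -> (1,1) -> (2,1) -> (2,2)
  6 + 5 + 4 + 5 + 4 = 24
For comparison, the top-then-right route costs 31.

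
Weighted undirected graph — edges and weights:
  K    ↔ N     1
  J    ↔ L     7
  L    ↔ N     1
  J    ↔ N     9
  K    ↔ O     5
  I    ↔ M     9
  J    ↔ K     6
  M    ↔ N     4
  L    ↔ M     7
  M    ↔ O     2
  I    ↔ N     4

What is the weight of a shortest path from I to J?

A few of the I→J routes:
I → N → J: 4 + 9 = 13
I → N → L → J: 4 + 1 + 7 = 12
I → N → K → J: 4 + 1 + 6 = 11
Best route has total 11.

11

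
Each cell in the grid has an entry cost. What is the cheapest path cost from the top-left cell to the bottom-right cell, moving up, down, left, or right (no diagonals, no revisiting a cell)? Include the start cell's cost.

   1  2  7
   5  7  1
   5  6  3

Cheapest: [0,0] [0,1] [0,2] [1,2] [2,2]
  1 + 2 + 7 + 1 + 3 = 14

14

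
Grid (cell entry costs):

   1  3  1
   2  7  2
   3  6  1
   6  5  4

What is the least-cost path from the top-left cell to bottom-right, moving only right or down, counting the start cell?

Cheapest: (0,0) → (0,1) → (0,2) → (1,2) → (2,2) → (3,2)
  1 + 3 + 1 + 2 + 1 + 4 = 12

12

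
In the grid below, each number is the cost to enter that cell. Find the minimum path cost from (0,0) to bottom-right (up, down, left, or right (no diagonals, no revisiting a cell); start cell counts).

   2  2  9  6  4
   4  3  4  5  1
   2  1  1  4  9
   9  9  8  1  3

One optimal route is [0,0]→[0,1]→[1,1]→[2,1]→[2,2]→[2,3]→[3,3]→[3,4].
Its cost is 2 + 2 + 3 + 1 + 1 + 4 + 1 + 3 = 17.

17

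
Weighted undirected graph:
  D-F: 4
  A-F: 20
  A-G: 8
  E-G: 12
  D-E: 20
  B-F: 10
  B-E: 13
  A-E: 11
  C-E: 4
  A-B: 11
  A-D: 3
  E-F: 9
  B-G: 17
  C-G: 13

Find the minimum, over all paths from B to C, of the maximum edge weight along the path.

Checking several routes:
B → A → E → C: max(11, 11, 4) = 11
B → F → E → C: max(10, 9, 4) = 10
B → A → D → F → E → C: max(11, 3, 4, 9, 4) = 11
B → A → G → E → C: max(11, 8, 12, 4) = 12
B → F → D → A → E → C: max(10, 4, 3, 11, 4) = 11
The minimum achievable maximum is 10.

10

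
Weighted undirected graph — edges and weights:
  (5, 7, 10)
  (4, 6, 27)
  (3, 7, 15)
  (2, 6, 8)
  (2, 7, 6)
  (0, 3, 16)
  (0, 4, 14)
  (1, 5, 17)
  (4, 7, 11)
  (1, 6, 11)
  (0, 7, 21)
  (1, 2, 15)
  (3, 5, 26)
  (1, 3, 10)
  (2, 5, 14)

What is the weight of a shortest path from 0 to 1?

Some routes from 0 to 1:
0→7→2→1: 21 + 6 + 15 = 42
0→7→3→1: 21 + 15 + 10 = 46
0→7→2→6→1: 21 + 6 + 8 + 11 = 46
0→3→1: 16 + 10 = 26
The minimum is 26.

26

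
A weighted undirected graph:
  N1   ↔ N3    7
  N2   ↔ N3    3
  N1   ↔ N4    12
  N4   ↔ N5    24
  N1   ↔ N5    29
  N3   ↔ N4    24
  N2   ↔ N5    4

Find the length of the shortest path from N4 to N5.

A few of the N4→N5 routes:
N4-N1-N3-N2-N5: 12 + 7 + 3 + 4 = 26
N4-N5: 24
N4-N3-N2-N5: 24 + 3 + 4 = 31
Best route has total 24.

24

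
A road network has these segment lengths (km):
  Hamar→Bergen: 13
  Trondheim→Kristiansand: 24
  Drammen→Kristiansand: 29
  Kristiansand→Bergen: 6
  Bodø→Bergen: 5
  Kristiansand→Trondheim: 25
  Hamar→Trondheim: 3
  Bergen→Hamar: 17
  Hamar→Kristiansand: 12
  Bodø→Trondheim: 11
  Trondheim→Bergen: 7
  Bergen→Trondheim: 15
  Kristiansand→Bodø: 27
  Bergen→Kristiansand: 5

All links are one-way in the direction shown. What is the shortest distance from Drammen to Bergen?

35

Checking several routes:
Drammen-Kristiansand-Trondheim-Bergen: 29 + 25 + 7 = 61
Drammen-Kristiansand-Bodø-Bergen: 29 + 27 + 5 = 61
Drammen-Kristiansand-Bergen: 29 + 6 = 35
Best route has total 35 km.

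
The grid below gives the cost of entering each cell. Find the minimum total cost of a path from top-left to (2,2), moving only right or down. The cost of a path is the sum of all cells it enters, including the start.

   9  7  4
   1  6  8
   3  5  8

Best path: [0,0] → [1,0] → [2,0] → [2,1] → [2,2]
Cost: 9 + 1 + 3 + 5 + 8 = 26

26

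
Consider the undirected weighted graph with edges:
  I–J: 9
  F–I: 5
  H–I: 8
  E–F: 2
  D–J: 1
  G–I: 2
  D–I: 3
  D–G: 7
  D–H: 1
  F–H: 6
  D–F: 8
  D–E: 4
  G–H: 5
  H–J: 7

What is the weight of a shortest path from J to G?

6

A few of the J→G routes:
J -> D -> H -> G: 1 + 1 + 5 = 7
J -> D -> G: 1 + 7 = 8
J -> D -> I -> G: 1 + 3 + 2 = 6
Shortest: 6.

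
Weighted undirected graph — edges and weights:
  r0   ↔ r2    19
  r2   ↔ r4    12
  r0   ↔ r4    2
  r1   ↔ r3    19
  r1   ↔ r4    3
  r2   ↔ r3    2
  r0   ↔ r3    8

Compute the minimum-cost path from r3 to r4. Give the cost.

Routes from r3 to r4:
r3-r0-r4: 8 + 2 = 10
r3-r2-r0-r4: 2 + 19 + 2 = 23
r3-r2-r4: 2 + 12 = 14
r3-r0-r2-r4: 8 + 19 + 12 = 39
r3-r1-r4: 19 + 3 = 22
Best route has total 10.

10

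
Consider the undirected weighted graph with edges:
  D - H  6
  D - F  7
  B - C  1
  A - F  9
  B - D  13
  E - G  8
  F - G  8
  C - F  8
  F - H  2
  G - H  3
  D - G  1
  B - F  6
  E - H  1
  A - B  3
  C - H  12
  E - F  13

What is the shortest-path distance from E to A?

12

Comparing a few candidate routes:
E→H→F→A: 1 + 2 + 9 = 12
E→H→F→C→B→A: 1 + 2 + 8 + 1 + 3 = 15
E→H→F→B→A: 1 + 2 + 6 + 3 = 12
The minimum is 12.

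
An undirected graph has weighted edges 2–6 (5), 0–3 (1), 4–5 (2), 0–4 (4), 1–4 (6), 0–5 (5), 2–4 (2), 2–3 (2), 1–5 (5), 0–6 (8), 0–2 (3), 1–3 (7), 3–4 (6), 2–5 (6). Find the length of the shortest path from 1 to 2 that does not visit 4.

Comparing a few candidate routes:
1 → 3 → 0 → 2: 7 + 1 + 3 = 11
1 → 3 → 2: 7 + 2 = 9
1 → 5 → 2: 5 + 6 = 11
1 → 5 → 0 → 2: 5 + 5 + 3 = 13
Shortest: 9.

9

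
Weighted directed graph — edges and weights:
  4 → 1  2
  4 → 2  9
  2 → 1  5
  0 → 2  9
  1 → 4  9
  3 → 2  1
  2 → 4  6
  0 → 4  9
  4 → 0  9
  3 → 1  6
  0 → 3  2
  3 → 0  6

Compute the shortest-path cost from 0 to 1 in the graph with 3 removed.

Candidate routes:
0 → 4 → 1: 9 + 2 = 11
0 → 2 → 1: 9 + 5 = 14
0 → 2 → 4 → 1: 9 + 6 + 2 = 17
0 → 4 → 2 → 1: 9 + 9 + 5 = 23
Best route has total 11.

11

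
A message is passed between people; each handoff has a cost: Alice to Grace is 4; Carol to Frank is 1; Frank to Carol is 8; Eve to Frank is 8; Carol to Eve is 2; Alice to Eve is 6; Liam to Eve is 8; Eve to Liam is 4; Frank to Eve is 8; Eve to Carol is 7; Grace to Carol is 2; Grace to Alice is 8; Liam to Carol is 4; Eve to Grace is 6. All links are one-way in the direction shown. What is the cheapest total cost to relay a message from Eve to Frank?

8

A few of the Eve→Frank routes:
Eve - Carol - Frank: 7 + 1 = 8
Eve - Grace - Carol - Frank: 6 + 2 + 1 = 9
Eve - Frank: 8
Shortest: 8.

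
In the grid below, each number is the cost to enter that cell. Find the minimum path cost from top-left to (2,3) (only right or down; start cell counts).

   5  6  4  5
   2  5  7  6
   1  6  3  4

One optimal route is r0c0 r1c0 r2c0 r2c1 r2c2 r2c3.
Its cost is 5 + 2 + 1 + 6 + 3 + 4 = 21.
(Top row then right column would cost 30.)

21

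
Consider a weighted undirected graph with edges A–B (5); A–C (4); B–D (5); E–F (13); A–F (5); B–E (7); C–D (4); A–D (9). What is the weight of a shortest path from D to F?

Comparing a few candidate routes:
D→C→A→F: 4 + 4 + 5 = 13
D→A→F: 9 + 5 = 14
D→B→A→F: 5 + 5 + 5 = 15
D→C→A→B→E→F: 4 + 4 + 5 + 7 + 13 = 33
D→B→E→F: 5 + 7 + 13 = 25
Best route has total 13.

13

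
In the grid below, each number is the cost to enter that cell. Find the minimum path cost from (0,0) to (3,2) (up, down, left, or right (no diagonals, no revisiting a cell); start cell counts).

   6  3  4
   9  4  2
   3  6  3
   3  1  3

21

One optimal route is r0c0 -> r0c1 -> r0c2 -> r1c2 -> r2c2 -> r3c2.
Its cost is 6 + 3 + 4 + 2 + 3 + 3 = 21.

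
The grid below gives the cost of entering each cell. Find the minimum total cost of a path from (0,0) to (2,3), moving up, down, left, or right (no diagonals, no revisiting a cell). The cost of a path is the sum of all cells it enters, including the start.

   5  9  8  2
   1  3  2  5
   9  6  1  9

21

Best path: (0,0) (1,0) (1,1) (1,2) (2,2) (2,3)
Cost: 5 + 1 + 3 + 2 + 1 + 9 = 21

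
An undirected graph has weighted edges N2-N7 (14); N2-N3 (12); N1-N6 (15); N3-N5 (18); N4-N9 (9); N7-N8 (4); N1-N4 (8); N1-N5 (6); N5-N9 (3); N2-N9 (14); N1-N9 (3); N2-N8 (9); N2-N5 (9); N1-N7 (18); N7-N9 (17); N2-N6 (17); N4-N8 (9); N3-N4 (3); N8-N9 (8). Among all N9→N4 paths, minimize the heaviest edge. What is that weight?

8

Checking several routes:
N9-N1-N5-N2-N8-N4: max(3, 6, 9, 9, 9) = 9
N9-N5-N1-N4: max(3, 6, 8) = 8
N9-N1-N4: max(3, 8) = 8
Best route has worst link 8.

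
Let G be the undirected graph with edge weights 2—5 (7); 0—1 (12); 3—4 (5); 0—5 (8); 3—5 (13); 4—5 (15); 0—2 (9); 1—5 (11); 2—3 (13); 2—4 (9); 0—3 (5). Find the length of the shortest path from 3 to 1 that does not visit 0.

24

Some routes from 3 to 1 avoiding 0:
3 -> 4 -> 2 -> 5 -> 1: 5 + 9 + 7 + 11 = 32
3 -> 5 -> 1: 13 + 11 = 24
3 -> 4 -> 5 -> 1: 5 + 15 + 11 = 31
3 -> 2 -> 5 -> 1: 13 + 7 + 11 = 31
Best route has total 24.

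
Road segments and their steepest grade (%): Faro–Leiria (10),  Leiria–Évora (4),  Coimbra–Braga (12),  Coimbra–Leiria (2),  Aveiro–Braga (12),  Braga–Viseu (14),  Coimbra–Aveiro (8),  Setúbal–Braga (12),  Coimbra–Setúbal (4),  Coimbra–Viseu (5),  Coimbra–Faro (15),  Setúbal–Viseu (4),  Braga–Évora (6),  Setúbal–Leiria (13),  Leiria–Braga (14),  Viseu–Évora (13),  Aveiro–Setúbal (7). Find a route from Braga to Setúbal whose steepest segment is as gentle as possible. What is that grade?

A few of the Braga→Setúbal routes:
Braga-Évora-Leiria-Coimbra-Viseu-Setúbal: max(6, 4, 2, 5, 4) = 6
Braga-Évora-Leiria-Coimbra-Aveiro-Setúbal: max(6, 4, 2, 8, 7) = 8
Braga-Coimbra-Viseu-Setúbal: max(12, 5, 4) = 12
Braga-Coimbra-Setúbal: max(12, 4) = 12
Braga-Évora-Leiria-Coimbra-Setúbal: max(6, 4, 2, 4) = 6
The minimum achievable maximum is 6%.

6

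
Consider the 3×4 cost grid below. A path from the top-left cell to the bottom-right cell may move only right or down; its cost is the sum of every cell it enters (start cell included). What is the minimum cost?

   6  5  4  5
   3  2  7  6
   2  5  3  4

23

Path (0,0) -> (1,0) -> (1,1) -> (2,1) -> (2,2) -> (2,3): 6 + 3 + 2 + 5 + 3 + 4 = 23.
For comparison, the top-then-right route costs 30.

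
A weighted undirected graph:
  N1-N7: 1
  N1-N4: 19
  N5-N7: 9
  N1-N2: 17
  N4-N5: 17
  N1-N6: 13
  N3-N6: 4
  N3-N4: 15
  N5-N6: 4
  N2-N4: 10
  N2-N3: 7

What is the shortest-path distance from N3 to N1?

17

Checking several routes:
N3→N6→N1: 4 + 13 = 17
N3→N4→N1: 15 + 19 = 34
N3→N6→N5→N7→N1: 4 + 4 + 9 + 1 = 18
N3→N4→N2→N1: 15 + 10 + 17 = 42
N3→N2→N4→N1: 7 + 10 + 19 = 36
N3→N2→N1: 7 + 17 = 24
Best route has total 17.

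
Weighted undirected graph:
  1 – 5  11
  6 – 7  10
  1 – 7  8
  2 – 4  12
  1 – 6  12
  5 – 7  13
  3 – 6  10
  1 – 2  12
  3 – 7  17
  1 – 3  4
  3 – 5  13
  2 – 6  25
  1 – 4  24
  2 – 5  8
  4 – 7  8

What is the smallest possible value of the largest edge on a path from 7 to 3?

Checking several routes:
7-4-2-5-1-6-3: max(8, 12, 8, 11, 12, 10) = 12
7-4-2-5-1-3: max(8, 12, 8, 11, 4) = 12
7-1-6-3: max(8, 12, 10) = 12
7-1-3: max(8, 4) = 8
7-6-3: max(10, 10) = 10
The minimum achievable maximum is 8.

8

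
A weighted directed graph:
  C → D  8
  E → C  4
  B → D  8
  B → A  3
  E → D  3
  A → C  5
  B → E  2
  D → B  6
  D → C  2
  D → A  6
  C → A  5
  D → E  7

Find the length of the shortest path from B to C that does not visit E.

8

Candidate routes:
B→D→C: 8 + 2 = 10
B→A→C: 3 + 5 = 8
B→D→A→C: 8 + 6 + 5 = 19
Shortest: 8.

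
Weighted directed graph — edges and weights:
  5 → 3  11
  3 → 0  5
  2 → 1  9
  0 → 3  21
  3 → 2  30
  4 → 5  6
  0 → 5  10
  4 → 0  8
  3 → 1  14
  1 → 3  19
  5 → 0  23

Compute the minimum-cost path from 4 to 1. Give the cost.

31

Comparing a few candidate routes:
4 -> 5 -> 3 -> 2 -> 1: 6 + 11 + 30 + 9 = 56
4 -> 0 -> 3 -> 1: 8 + 21 + 14 = 43
4 -> 0 -> 5 -> 3 -> 1: 8 + 10 + 11 + 14 = 43
4 -> 5 -> 3 -> 1: 6 + 11 + 14 = 31
Shortest: 31.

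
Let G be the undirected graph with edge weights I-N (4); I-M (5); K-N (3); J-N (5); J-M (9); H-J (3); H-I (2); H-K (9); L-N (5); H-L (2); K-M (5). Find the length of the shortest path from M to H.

7

Some routes from M to H:
M -> K -> N -> I -> H: 5 + 3 + 4 + 2 = 14
M -> K -> N -> L -> H: 5 + 3 + 5 + 2 = 15
M -> J -> H: 9 + 3 = 12
M -> I -> H: 5 + 2 = 7
M -> K -> H: 5 + 9 = 14
Best route has total 7.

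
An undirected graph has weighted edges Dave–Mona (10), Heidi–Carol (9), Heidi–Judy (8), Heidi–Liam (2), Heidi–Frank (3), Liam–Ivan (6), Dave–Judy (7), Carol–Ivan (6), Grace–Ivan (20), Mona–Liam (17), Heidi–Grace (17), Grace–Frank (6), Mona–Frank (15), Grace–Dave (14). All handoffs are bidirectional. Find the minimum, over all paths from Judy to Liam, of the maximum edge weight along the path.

8

Comparing a few candidate routes:
Judy -> Heidi -> Carol -> Ivan -> Liam: max(8, 9, 6, 6) = 9
Judy -> Dave -> Grace -> Frank -> Heidi -> Liam: max(7, 14, 6, 3, 2) = 14
Judy -> Heidi -> Liam: max(8, 2) = 8
The minimum achievable maximum is 8.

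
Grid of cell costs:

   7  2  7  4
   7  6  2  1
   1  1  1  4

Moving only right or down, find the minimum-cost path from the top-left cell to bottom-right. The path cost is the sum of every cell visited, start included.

Best path: [0,0] [0,1] [1,1] [2,1] [2,2] [2,3]
Cost: 7 + 2 + 6 + 1 + 1 + 4 = 21

21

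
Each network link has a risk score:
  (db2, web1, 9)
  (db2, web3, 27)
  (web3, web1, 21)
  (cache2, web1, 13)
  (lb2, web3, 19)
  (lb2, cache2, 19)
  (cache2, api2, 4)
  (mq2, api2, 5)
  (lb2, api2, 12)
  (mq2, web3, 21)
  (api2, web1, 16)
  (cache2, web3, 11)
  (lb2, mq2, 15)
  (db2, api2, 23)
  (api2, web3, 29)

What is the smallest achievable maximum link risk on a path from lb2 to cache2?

Some routes from lb2 to cache2:
lb2→mq2→api2→web1→cache2: max(15, 5, 16, 13) = 16
lb2→mq2→api2→cache2: max(15, 5, 4) = 15
lb2→api2→cache2: max(12, 4) = 12
Best route has worst link 12.

12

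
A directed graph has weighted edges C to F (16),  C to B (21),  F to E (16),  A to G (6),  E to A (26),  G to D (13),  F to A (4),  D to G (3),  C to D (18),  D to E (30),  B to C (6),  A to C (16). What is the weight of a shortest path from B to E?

38

Candidate routes:
B → C → D → E: 6 + 18 + 30 = 54
B → C → F → E: 6 + 16 + 16 = 38
B → C → F → A → G → D → E: 6 + 16 + 4 + 6 + 13 + 30 = 75
Best route has total 38.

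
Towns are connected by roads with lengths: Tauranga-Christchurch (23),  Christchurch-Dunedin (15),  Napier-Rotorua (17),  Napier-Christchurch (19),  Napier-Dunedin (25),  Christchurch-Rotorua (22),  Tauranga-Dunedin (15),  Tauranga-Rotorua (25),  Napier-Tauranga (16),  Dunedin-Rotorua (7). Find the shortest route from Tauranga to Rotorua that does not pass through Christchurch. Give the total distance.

Routes from Tauranga to Rotorua avoiding Christchurch:
Tauranga→Dunedin→Rotorua: 15 + 7 = 22
Tauranga→Napier→Dunedin→Rotorua: 16 + 25 + 7 = 48
Tauranga→Dunedin→Napier→Rotorua: 15 + 25 + 17 = 57
Tauranga→Rotorua: 25
Tauranga→Napier→Rotorua: 16 + 17 = 33
The minimum is 22.

22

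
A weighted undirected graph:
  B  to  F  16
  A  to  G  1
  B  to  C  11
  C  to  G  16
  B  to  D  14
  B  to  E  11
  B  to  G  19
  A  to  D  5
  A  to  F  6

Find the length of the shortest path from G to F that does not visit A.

35

Paths from G to F avoiding A:
G -> C -> B -> F: 16 + 11 + 16 = 43
G -> B -> F: 19 + 16 = 35
Best route has total 35.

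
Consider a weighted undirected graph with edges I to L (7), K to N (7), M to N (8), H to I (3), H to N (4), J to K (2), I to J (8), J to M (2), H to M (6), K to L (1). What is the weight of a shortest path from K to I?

Comparing a few candidate routes:
K -> L -> I: 1 + 7 = 8
K -> N -> H -> I: 7 + 4 + 3 = 14
K -> J -> M -> H -> I: 2 + 2 + 6 + 3 = 13
K -> J -> I: 2 + 8 = 10
The minimum is 8.

8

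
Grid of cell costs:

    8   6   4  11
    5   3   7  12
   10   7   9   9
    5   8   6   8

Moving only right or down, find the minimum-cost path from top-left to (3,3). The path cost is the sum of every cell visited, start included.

45

Take r0c0 → r1c0 → r1c1 → r2c1 → r3c1 → r3c2 → r3c3 for a total of 8 + 5 + 3 + 7 + 8 + 6 + 8 = 45.
(Top row then right column would cost 58.)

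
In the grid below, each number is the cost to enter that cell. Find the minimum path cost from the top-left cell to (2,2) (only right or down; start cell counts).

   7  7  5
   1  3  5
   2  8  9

25

One optimal route is (0,0) → (1,0) → (1,1) → (1,2) → (2,2).
Its cost is 7 + 1 + 3 + 5 + 9 = 25.
For comparison, the top-then-right route costs 33.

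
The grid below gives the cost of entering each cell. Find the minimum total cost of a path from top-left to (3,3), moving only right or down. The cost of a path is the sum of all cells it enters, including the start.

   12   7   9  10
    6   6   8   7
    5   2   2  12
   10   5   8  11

Path (0,0)→(1,0)→(2,0)→(2,1)→(2,2)→(3,2)→(3,3): 12 + 6 + 5 + 2 + 2 + 8 + 11 = 46.
(Top row then right column would cost 68.)

46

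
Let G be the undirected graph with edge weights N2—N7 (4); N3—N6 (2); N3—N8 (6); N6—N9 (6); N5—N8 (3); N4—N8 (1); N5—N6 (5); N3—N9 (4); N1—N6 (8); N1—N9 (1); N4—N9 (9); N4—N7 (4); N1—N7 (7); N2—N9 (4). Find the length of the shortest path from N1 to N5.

A few of the N1→N5 routes:
N1→N9→N4→N8→N5: 1 + 9 + 1 + 3 = 14
N1→N6→N5: 8 + 5 = 13
N1→N9→N6→N5: 1 + 6 + 5 = 12
N1→N9→N3→N6→N5: 1 + 4 + 2 + 5 = 12
Best route has total 12.

12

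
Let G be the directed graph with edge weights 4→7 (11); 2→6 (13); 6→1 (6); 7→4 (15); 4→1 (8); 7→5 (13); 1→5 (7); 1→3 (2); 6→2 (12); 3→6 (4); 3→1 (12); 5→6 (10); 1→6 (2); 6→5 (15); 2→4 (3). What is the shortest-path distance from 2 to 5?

Routes from 2 to 5:
2-4-1-5: 3 + 8 + 7 = 18
2-6-1-5: 13 + 6 + 7 = 26
2-4-1-6-5: 3 + 8 + 2 + 15 = 28
2-6-5: 13 + 15 = 28
2-4-1-3-6-5: 3 + 8 + 2 + 4 + 15 = 32
2-4-7-5: 3 + 11 + 13 = 27
Best route has total 18.

18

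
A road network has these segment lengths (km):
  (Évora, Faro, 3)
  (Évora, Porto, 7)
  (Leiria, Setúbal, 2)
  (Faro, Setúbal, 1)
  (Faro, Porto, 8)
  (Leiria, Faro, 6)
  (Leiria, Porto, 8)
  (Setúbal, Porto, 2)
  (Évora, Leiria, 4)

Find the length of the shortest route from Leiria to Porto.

4

Some routes from Leiria to Porto:
Leiria - Porto: 8
Leiria - Setúbal - Porto: 2 + 2 = 4
Leiria - Faro - Setúbal - Porto: 6 + 1 + 2 = 9
Best route has total 4 km.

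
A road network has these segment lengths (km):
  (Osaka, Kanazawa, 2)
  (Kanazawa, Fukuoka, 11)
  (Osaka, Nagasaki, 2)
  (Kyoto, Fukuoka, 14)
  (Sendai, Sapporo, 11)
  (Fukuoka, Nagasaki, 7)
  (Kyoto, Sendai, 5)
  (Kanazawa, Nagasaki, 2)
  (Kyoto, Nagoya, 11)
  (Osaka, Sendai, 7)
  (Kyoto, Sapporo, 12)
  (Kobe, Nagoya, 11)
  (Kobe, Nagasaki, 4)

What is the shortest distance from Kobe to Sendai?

13

A few of the Kobe→Sendai routes:
Kobe→Nagasaki→Osaka→Sendai: 4 + 2 + 7 = 13
Kobe→Nagoya→Kyoto→Sendai: 11 + 11 + 5 = 27
Kobe→Nagasaki→Kanazawa→Osaka→Sendai: 4 + 2 + 2 + 7 = 15
The minimum is 13 km.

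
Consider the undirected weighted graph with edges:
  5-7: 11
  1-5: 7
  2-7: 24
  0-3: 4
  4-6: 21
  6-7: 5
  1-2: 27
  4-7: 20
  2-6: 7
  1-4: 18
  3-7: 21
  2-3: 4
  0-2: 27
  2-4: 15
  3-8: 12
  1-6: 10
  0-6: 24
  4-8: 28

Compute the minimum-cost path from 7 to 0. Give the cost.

20

Comparing a few candidate routes:
7 - 2 - 3 - 0: 24 + 4 + 4 = 32
7 - 6 - 2 - 0: 5 + 7 + 27 = 39
7 - 6 - 0: 5 + 24 = 29
7 - 3 - 0: 21 + 4 = 25
7 - 6 - 2 - 3 - 0: 5 + 7 + 4 + 4 = 20
Shortest: 20.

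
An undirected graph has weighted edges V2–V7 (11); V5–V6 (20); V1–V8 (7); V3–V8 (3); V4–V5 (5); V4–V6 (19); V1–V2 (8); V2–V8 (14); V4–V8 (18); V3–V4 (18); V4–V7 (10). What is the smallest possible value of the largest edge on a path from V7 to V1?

11

Checking several routes:
V7→V4→V3→V8→V2→V1: max(10, 18, 3, 14, 8) = 18
V7→V2→V1: max(11, 8) = 11
V7→V4→V3→V8→V1: max(10, 18, 3, 7) = 18
V7→V2→V8→V1: max(11, 14, 7) = 14
V7→V4→V8→V1: max(10, 18, 7) = 18
The minimum achievable maximum is 11.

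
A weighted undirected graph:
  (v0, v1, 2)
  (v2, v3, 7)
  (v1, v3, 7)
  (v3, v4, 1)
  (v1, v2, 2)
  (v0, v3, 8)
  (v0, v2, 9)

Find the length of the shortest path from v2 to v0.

Checking several routes:
v2 -> v0: 9
v2 -> v3 -> v0: 7 + 8 = 15
v2 -> v1 -> v0: 2 + 2 = 4
Shortest: 4.

4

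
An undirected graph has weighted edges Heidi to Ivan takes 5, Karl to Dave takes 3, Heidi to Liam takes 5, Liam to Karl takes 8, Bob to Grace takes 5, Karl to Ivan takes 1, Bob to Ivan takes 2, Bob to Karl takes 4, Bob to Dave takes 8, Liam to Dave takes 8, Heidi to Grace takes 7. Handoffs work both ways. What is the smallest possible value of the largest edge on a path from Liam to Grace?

Checking several routes:
Liam -> Heidi -> Ivan -> Karl -> Bob -> Grace: max(5, 5, 1, 4, 5) = 5
Liam -> Karl -> Ivan -> Heidi -> Grace: max(8, 1, 5, 7) = 8
Liam -> Karl -> Ivan -> Bob -> Grace: max(8, 1, 2, 5) = 8
Liam -> Heidi -> Ivan -> Bob -> Grace: max(5, 5, 2, 5) = 5
Liam -> Heidi -> Grace: max(5, 7) = 7
The minimum achievable maximum is 5.

5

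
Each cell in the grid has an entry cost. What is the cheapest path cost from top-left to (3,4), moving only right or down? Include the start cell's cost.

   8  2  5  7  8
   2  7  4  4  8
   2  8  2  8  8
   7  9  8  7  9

45

Take r0c0 → r0c1 → r0c2 → r1c2 → r2c2 → r2c3 → r3c3 → r3c4 for a total of 8 + 2 + 5 + 4 + 2 + 8 + 7 + 9 = 45.
(Top row then right column would cost 55.)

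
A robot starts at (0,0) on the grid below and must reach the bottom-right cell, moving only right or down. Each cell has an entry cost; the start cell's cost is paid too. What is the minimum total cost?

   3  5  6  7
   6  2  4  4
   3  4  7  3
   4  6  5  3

Best path: (0,0)→(0,1)→(1,1)→(1,2)→(1,3)→(2,3)→(3,3)
Cost: 3 + 5 + 2 + 4 + 4 + 3 + 3 = 24
(Top row then right column would cost 31.)

24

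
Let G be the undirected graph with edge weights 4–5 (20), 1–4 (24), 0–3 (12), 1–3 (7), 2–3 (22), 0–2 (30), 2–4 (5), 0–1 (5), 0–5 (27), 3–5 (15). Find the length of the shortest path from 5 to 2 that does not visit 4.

Checking several routes:
5→3→0→2: 15 + 12 + 30 = 57
5→3→1→0→2: 15 + 7 + 5 + 30 = 57
5→3→2: 15 + 22 = 37
5→0→2: 27 + 30 = 57
Best route has total 37.

37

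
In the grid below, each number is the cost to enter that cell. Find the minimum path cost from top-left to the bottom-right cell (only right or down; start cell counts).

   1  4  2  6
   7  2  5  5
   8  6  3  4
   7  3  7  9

28

One optimal route is (0,0) (0,1) (0,2) (1,2) (2,2) (2,3) (3,3).
Its cost is 1 + 4 + 2 + 5 + 3 + 4 + 9 = 28.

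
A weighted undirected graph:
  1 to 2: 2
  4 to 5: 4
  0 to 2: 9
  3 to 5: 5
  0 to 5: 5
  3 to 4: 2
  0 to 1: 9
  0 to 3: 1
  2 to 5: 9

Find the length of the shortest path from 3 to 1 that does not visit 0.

16

Paths from 3 to 1 avoiding 0:
3 - 5 - 2 - 1: 5 + 9 + 2 = 16
3 - 4 - 5 - 2 - 1: 2 + 4 + 9 + 2 = 17
The minimum is 16.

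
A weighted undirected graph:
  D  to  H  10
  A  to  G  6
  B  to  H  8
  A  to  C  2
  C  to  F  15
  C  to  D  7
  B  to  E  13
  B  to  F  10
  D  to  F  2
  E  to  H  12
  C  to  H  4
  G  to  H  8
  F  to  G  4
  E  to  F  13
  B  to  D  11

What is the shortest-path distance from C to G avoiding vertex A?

Checking several routes:
C-D-H-G: 7 + 10 + 8 = 25
C-D-F-G: 7 + 2 + 4 = 13
C-H-D-F-G: 4 + 10 + 2 + 4 = 20
C-F-G: 15 + 4 = 19
C-H-G: 4 + 8 = 12
The minimum is 12.

12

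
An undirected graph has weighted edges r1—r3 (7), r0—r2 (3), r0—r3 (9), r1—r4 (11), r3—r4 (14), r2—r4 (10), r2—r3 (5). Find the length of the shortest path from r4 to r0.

Routes from r4 to r0:
r4 -> r1 -> r3 -> r0: 11 + 7 + 9 = 27
r4 -> r3 -> r0: 14 + 9 = 23
r4 -> r2 -> r3 -> r0: 10 + 5 + 9 = 24
r4 -> r3 -> r2 -> r0: 14 + 5 + 3 = 22
r4 -> r2 -> r0: 10 + 3 = 13
r4 -> r1 -> r3 -> r2 -> r0: 11 + 7 + 5 + 3 = 26
Best route has total 13.

13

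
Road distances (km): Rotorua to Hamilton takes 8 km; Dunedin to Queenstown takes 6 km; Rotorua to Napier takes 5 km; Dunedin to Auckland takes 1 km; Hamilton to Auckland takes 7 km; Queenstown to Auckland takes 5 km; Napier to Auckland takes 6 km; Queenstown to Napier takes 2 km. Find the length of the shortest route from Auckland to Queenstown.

5

Routes from Auckland to Queenstown:
Auckland→Hamilton→Rotorua→Napier→Queenstown: 7 + 8 + 5 + 2 = 22
Auckland→Queenstown: 5
Auckland→Napier→Queenstown: 6 + 2 = 8
Auckland→Dunedin→Queenstown: 1 + 6 = 7
The minimum is 5 km.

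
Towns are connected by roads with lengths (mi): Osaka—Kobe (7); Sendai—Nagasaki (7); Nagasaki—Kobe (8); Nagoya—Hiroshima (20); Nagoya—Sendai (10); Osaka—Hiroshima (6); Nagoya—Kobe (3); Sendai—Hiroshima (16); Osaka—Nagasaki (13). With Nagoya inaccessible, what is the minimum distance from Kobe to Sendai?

15

Routes from Kobe to Sendai avoiding Nagoya:
Kobe → Osaka → Nagasaki → Sendai: 7 + 13 + 7 = 27
Kobe → Osaka → Hiroshima → Sendai: 7 + 6 + 16 = 29
Kobe → Nagasaki → Osaka → Hiroshima → Sendai: 8 + 13 + 6 + 16 = 43
Kobe → Nagasaki → Sendai: 8 + 7 = 15
Shortest: 15 mi.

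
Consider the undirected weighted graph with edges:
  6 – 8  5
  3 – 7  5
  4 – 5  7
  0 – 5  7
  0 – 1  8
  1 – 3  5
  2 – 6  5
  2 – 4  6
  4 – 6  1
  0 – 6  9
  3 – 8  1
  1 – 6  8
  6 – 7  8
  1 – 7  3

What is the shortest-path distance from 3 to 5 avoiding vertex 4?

Comparing a few candidate routes:
3→8→6→0→5: 1 + 5 + 9 + 7 = 22
3→7→6→0→5: 5 + 8 + 9 + 7 = 29
3→7→1→0→5: 5 + 3 + 8 + 7 = 23
3→1→6→0→5: 5 + 8 + 9 + 7 = 29
3→1→0→5: 5 + 8 + 7 = 20
3→8→6→1→0→5: 1 + 5 + 8 + 8 + 7 = 29
Shortest: 20.

20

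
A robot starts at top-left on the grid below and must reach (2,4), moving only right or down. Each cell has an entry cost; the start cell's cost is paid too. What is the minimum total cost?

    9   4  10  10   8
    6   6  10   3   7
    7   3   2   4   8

Best path: r0c0 → r0c1 → r1c1 → r2c1 → r2c2 → r2c3 → r2c4
Cost: 9 + 4 + 6 + 3 + 2 + 4 + 8 = 36
For comparison, the top-then-right route costs 56.

36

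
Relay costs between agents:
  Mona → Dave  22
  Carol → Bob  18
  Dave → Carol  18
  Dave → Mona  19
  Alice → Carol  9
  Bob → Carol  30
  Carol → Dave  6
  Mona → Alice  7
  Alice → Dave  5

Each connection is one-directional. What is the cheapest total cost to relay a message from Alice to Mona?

Paths from Alice to Mona:
Alice -> Carol -> Dave -> Mona: 9 + 6 + 19 = 34
Alice -> Dave -> Mona: 5 + 19 = 24
Best route has total 24.

24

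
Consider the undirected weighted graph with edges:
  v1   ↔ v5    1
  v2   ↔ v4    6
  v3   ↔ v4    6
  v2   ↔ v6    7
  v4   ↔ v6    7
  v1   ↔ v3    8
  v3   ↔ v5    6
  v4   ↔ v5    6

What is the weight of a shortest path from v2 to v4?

Paths from v2 to v4:
v2→v6→v4: 7 + 7 = 14
v2→v4: 6
Best route has total 6.

6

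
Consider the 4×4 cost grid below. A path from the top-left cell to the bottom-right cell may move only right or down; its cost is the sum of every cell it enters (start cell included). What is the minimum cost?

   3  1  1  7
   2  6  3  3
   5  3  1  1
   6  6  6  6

16

Take (0,0) → (0,1) → (0,2) → (1,2) → (2,2) → (2,3) → (3,3) for a total of 3 + 1 + 1 + 3 + 1 + 1 + 6 = 16.
(Top row then right column would cost 22.)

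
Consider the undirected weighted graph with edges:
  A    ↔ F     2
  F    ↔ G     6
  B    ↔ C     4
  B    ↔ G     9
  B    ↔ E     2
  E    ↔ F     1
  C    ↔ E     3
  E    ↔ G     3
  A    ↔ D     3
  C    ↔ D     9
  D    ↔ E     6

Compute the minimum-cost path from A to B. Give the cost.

Some routes from A to B:
A → F → G → E → B: 2 + 6 + 3 + 2 = 13
A → D → E → B: 3 + 6 + 2 = 11
A → F → E → C → B: 2 + 1 + 3 + 4 = 10
A → F → E → G → B: 2 + 1 + 3 + 9 = 15
A → F → E → B: 2 + 1 + 2 = 5
The minimum is 5.

5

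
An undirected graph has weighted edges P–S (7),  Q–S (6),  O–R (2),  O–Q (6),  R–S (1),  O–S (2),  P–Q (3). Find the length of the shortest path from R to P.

Comparing a few candidate routes:
R -> S -> Q -> P: 1 + 6 + 3 = 10
R -> S -> P: 1 + 7 = 8
R -> O -> S -> P: 2 + 2 + 7 = 11
The minimum is 8.

8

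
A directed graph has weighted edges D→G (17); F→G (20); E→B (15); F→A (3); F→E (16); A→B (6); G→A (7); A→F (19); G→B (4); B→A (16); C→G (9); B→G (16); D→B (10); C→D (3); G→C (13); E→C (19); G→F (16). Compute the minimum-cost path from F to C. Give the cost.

Routes from F to C:
F - E - C: 16 + 19 = 35
F - A - B - G - C: 3 + 6 + 16 + 13 = 38
F - E - B - G - C: 16 + 15 + 16 + 13 = 60
F - G - C: 20 + 13 = 33
The minimum is 33.

33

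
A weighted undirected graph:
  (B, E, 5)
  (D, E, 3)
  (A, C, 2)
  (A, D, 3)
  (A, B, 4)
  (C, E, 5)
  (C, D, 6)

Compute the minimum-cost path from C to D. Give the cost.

5

Paths from C to D:
C - D: 6
C - A - D: 2 + 3 = 5
C - A - B - E - D: 2 + 4 + 5 + 3 = 14
C - E - D: 5 + 3 = 8
C - E - B - A - D: 5 + 5 + 4 + 3 = 17
Shortest: 5.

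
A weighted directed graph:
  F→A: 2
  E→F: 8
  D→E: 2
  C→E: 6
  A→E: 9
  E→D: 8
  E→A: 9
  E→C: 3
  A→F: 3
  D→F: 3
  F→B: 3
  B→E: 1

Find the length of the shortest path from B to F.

9

Paths from B to F:
B -> E -> F: 1 + 8 = 9
B -> E -> D -> F: 1 + 8 + 3 = 12
B -> E -> A -> F: 1 + 9 + 3 = 13
The minimum is 9.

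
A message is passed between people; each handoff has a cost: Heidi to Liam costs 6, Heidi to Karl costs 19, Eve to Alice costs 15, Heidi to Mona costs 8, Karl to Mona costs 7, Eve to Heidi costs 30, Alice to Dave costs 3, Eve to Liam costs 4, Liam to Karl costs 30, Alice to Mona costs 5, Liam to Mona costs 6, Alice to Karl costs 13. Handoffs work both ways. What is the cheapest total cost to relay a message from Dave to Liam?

A few of the Dave→Liam routes:
Dave-Alice-Karl-Mona-Liam: 3 + 13 + 7 + 6 = 29
Dave-Alice-Eve-Liam: 3 + 15 + 4 = 22
Dave-Alice-Mona-Heidi-Liam: 3 + 5 + 8 + 6 = 22
Dave-Alice-Mona-Liam: 3 + 5 + 6 = 14
The minimum is 14.

14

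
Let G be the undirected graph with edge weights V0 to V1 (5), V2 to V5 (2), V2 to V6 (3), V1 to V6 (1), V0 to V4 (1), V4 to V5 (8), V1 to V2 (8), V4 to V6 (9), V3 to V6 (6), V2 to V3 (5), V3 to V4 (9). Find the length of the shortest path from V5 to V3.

A few of the V5→V3 routes:
V5 -> V2 -> V3: 2 + 5 = 7
V5 -> V2 -> V6 -> V3: 2 + 3 + 6 = 11
V5 -> V4 -> V3: 8 + 9 = 17
Best route has total 7.

7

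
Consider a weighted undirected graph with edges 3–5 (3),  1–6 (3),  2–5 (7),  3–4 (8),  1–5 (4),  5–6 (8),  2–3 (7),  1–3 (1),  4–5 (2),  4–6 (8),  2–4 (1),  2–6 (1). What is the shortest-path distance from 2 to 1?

A few of the 2→1 routes:
2→3→1: 7 + 1 = 8
2→6→1: 1 + 3 = 4
2→4→5→3→1: 1 + 2 + 3 + 1 = 7
2→4→5→1: 1 + 2 + 4 = 7
Best route has total 4.

4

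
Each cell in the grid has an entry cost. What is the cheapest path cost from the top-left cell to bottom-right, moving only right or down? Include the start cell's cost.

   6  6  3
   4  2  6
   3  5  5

22

Path (0,0)→(1,0)→(1,1)→(2,1)→(2,2): 6 + 4 + 2 + 5 + 5 = 22.
For comparison, the top-then-right route costs 26.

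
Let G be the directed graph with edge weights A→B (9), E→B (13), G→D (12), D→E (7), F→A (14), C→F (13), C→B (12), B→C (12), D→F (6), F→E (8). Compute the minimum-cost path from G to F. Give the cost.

18

Candidate routes:
G→D→E→B→C→F: 12 + 7 + 13 + 12 + 13 = 57
G→D→F: 12 + 6 = 18
Shortest: 18.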